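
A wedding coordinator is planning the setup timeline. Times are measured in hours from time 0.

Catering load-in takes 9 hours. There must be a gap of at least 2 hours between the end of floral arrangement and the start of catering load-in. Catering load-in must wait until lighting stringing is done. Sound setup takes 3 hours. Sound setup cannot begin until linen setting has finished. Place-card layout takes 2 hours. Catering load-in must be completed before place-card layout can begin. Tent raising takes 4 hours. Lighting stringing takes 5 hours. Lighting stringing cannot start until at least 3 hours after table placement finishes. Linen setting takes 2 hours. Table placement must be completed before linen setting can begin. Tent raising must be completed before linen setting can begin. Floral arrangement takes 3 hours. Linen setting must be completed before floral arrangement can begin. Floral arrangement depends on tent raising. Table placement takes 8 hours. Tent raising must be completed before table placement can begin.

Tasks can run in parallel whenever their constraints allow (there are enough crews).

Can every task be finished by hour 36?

Yes

Tent raising can start immediately at hour 0; it finishes at hour 4.
Table placement cannot begin until tent raising (finishes hour 4). It runs from hour 4 to 4 + 8 = hour 12.
After table placement (finishes hour 12, plus 3-hour gap → hour 15), lighting stringing can start at hour 15 and finishes at hour 20.
Linen setting needs all of table placement (finishes hour 12); tent raising (finishes hour 4). That puts its earliest start at hour 12; it finishes at 12 + 2 = hour 14.
Sound setup cannot begin until linen setting (finishes hour 14). It runs from hour 14 to 14 + 3 = hour 17.
Floral arrangement cannot start until linen setting (finishes hour 14); tent raising (finishes hour 4). The controlling bound is hour 14, so floral arrangement finishes at 14 + 3 = hour 17.
Catering load-in needs all of floral arrangement (finishes hour 17, plus 2-hour gap → hour 19); lighting stringing (finishes hour 20). That puts its earliest start at hour 20; it finishes at 20 + 9 = hour 29.
Place-card layout cannot begin until catering load-in (finishes hour 29). It runs from hour 29 to 29 + 2 = hour 31.
Every task is finished by hour 31, which is no later than the deadline of 36, so the schedule is feasible.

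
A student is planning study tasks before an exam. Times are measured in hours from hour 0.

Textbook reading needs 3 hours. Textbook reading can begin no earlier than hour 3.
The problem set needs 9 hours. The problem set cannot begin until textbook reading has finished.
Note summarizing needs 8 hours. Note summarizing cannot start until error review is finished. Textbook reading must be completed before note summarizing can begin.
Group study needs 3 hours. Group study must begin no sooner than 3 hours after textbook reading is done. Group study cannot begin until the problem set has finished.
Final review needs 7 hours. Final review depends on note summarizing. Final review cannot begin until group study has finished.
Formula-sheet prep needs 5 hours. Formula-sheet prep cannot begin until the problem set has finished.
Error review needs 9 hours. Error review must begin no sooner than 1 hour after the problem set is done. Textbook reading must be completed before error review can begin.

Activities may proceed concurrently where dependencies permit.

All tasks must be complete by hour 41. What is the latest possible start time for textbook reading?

To finish by hour 41, final review (duration 7) must start no later than hour 34.
Since final review (must start by hour 34) depends on it, note summarizing must finish by hour 34. Backing off its 8-hour duration gives a latest start of hour 26.
Error review has to be done before note summarizing (must start by hour 26). That means finishing by hour 26, i.e. starting by 26 − 9 = hour 17.
Since final review (must start by hour 34) depends on it, group study must finish by hour 34. Backing off its 3-hour duration gives a latest start of hour 31.
To finish by hour 41, formula-sheet prep (duration 5) must start no later than hour 36.
The problem set feeds error review (must start by hour 17, minus 1-hour gap → hour 16); group study (must start by hour 31); formula-sheet prep (must start by hour 36). Taking the minimum, the problem set must finish by hour 16 and start by 16 − 9 = hour 7.
Textbook reading feeds the problem set (must start by hour 7); error review (must start by hour 17); group study (must start by hour 31, minus 3-hour gap → hour 28); note summarizing (must start by hour 26). Taking the minimum, textbook reading must finish by hour 7 and start by 7 − 3 = hour 4.

4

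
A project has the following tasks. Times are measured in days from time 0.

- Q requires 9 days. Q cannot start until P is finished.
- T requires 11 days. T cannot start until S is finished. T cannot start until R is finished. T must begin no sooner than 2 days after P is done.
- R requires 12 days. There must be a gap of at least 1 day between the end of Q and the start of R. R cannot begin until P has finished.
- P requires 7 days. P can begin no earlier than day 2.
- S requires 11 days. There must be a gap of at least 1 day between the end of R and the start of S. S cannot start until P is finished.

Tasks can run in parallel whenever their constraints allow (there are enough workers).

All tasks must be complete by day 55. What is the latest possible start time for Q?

10

Nothing follows T; the deadline of day 55 is its only limit. It must start by 55 − 11 = day 44.
S must finish before T (must start by day 44). With an 11-day duration, S must start by 44 − 11 = day 33.
R has several dependents: S (must start by day 33, minus 1-day gap → day 32); T (must start by day 44). The earliest of those limits is day 32, so R must start by 32 − 12 = day 20.
Q feeds into R (must start by day 20, minus 1-day gap → day 19); so Q must finish by day 19 and therefore start by day 10.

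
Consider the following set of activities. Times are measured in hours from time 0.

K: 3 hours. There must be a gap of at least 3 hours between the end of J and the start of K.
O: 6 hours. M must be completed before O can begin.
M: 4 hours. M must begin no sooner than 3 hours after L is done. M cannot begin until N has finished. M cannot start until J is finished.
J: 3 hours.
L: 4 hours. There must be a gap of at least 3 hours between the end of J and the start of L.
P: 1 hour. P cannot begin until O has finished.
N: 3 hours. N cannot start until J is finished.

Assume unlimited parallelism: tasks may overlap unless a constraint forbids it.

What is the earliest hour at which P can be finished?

24

J has no prerequisites, so it starts at hour 0 and finishes at hour 3.
N cannot begin until J (finishes hour 3). It runs from hour 3 to 3 + 3 = hour 6.
L cannot begin until J (finishes hour 3, plus 3-hour gap → hour 6). It runs from hour 6 to 6 + 4 = hour 10.
M cannot start until L (finishes hour 10, plus 3-hour gap → hour 13); N (finishes hour 6); J (finishes hour 3). The controlling bound is hour 13, so M finishes at 13 + 4 = hour 17.
After M (finishes hour 17), O can start at hour 17 and finishes at hour 23.
P cannot begin until O (finishes hour 23). It runs from hour 23 to 23 + 1 = hour 24.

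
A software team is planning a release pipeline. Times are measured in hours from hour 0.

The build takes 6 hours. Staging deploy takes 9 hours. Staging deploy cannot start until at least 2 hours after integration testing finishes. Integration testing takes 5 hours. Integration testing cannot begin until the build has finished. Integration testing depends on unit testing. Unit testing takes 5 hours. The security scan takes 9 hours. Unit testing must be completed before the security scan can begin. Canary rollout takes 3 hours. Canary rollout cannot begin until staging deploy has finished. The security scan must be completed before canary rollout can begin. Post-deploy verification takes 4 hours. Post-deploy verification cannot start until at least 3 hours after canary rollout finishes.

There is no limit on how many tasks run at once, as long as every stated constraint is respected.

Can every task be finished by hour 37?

Yes

Unit testing can start immediately at hour 0; it finishes at hour 5.
After unit testing (finishes hour 5), the security scan can start at hour 5 and finishes at hour 14.
Nothing blocks the build, so it runs from hour 0 to hour 6.
Integration testing has to wait for the build (finishes hour 6); unit testing (finishes hour 5). The latest of these is hour 6, so integration testing runs hour 6 to 6 + 5 = hour 11.
After integration testing (finishes hour 11, plus 2-hour gap → hour 13), staging deploy can start at hour 13 and finishes at hour 22.
For canary rollout: staging deploy (finishes hour 22); the security scan (finishes hour 14). Taking the maximum gives a start of hour 22, and it finishes at 22 + 3 = hour 25.
Post-deploy verification waits on canary rollout (finishes hour 25, plus 3-hour gap → hour 28), so it starts at hour 28 and finishes at 28 + 4 = hour 32.
Every task is finished by hour 32, which is no later than the deadline of 37, so the schedule is feasible.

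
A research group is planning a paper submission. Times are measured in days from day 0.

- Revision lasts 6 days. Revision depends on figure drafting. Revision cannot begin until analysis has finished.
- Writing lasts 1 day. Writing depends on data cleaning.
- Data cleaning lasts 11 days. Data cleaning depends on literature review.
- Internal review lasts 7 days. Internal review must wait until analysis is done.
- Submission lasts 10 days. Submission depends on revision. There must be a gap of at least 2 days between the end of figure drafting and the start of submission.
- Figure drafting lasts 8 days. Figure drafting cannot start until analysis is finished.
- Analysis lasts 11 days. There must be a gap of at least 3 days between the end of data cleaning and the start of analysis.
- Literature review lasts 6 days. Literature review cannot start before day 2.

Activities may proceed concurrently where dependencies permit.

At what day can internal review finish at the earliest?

Literature review cannot begin until its own release at day 2. It runs from day 2 to 2 + 6 = day 8.
Data cleaning waits on literature review (finishes day 8), so it starts at day 8 and finishes at 8 + 11 = day 19.
Analysis waits on data cleaning (finishes day 19, plus 3-day gap → day 22), so it starts at day 22 and finishes at 22 + 11 = day 33.
After analysis (finishes day 33), internal review can start at day 33 and finishes at day 40.

40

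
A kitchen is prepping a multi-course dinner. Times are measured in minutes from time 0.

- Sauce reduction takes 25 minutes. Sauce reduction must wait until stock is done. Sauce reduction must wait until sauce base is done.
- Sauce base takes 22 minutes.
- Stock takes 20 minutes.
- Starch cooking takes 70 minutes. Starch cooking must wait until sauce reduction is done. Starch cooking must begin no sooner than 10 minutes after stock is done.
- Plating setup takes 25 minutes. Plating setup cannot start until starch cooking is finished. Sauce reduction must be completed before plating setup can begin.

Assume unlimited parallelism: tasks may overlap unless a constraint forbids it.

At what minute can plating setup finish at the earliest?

Sauce base can start immediately at minute 0; it finishes at minute 22.
Stock has no prerequisites, so it starts at minute 0 and finishes at minute 20.
Sauce reduction needs all of stock (finishes minute 20); sauce base (finishes minute 22). That puts its earliest start at minute 22; it finishes at 22 + 25 = minute 47.
Starch cooking has to wait for sauce reduction (finishes minute 47); stock (finishes minute 20, plus 10-minute gap → minute 30). The latest of these is minute 47, so starch cooking runs minute 47 to 47 + 70 = minute 117.
Plating setup needs all of starch cooking (finishes minute 117); sauce reduction (finishes minute 47). That puts its earliest start at minute 117; it finishes at 117 + 25 = minute 142.

142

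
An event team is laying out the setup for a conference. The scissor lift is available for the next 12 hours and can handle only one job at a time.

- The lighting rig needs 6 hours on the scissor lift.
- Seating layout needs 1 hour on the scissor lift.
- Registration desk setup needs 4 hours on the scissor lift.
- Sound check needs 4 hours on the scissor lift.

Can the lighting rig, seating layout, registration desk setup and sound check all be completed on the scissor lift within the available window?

Running back to back, the jobs need 6 + 1 + 4 + 4 = 15 hours on the scissor lift.
Since 15 > 12, they cannot all fit.

No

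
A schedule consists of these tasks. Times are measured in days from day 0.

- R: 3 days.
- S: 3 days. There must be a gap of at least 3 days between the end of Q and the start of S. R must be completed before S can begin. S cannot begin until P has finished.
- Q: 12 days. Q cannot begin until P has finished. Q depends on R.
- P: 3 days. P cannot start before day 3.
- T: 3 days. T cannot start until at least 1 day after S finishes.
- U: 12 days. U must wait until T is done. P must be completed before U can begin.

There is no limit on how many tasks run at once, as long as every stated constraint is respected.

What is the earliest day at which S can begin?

21

R can start immediately at day 0; it finishes at day 3.
P cannot begin until its own release at day 3. It runs from day 3 to 3 + 3 = day 6.
Q has to wait for P (finishes day 6); R (finishes day 3). The latest of these is day 6, so Q runs day 6 to 6 + 12 = day 18.
S waits on Q (finishes day 18, plus 3-day gap → day 21); R (finishes day 3); P (finishes day 6). The latest of these is day 21, which is the earliest S can start.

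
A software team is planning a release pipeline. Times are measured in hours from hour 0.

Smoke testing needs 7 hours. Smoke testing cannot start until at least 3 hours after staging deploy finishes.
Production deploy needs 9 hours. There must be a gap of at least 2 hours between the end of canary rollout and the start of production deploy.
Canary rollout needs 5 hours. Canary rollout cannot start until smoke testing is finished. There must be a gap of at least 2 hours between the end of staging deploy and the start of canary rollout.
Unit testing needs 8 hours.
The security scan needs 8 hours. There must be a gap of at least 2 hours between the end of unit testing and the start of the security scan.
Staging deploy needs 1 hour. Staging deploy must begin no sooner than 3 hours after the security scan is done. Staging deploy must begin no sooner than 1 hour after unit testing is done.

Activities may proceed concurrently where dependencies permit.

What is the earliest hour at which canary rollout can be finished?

37

Unit testing has no prerequisites, so it starts at hour 0 and finishes at hour 8.
After unit testing (finishes hour 8, plus 2-hour gap → hour 10), the security scan can start at hour 10 and finishes at hour 18.
For staging deploy: the security scan (finishes hour 18, plus 3-hour gap → hour 21); unit testing (finishes hour 8, plus 1-hour gap → hour 9). Taking the maximum gives a start of hour 21, and it finishes at 21 + 1 = hour 22.
Smoke testing waits on staging deploy (finishes hour 22, plus 3-hour gap → hour 25), so it starts at hour 25 and finishes at 25 + 7 = hour 32.
Canary rollout cannot start until smoke testing (finishes hour 32); staging deploy (finishes hour 22, plus 2-hour gap → hour 24). The controlling bound is hour 32, so canary rollout finishes at 32 + 5 = hour 37.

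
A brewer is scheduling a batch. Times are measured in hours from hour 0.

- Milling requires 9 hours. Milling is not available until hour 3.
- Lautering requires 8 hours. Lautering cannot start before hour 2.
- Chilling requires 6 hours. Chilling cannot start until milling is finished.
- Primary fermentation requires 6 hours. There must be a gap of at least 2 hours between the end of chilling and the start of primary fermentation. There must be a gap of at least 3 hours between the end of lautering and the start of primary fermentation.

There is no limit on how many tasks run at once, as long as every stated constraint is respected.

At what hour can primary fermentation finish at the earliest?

Lautering waits on its own release at hour 2, so it starts at hour 2 and finishes at 2 + 8 = hour 10.
Milling cannot begin until its own release at hour 3. It runs from hour 3 to 3 + 9 = hour 12.
After milling (finishes hour 12), chilling can start at hour 12 and finishes at hour 18.
Primary fermentation cannot start until chilling (finishes hour 18, plus 2-hour gap → hour 20); lautering (finishes hour 10, plus 3-hour gap → hour 13). The controlling bound is hour 20, so primary fermentation finishes at 20 + 6 = hour 26.

26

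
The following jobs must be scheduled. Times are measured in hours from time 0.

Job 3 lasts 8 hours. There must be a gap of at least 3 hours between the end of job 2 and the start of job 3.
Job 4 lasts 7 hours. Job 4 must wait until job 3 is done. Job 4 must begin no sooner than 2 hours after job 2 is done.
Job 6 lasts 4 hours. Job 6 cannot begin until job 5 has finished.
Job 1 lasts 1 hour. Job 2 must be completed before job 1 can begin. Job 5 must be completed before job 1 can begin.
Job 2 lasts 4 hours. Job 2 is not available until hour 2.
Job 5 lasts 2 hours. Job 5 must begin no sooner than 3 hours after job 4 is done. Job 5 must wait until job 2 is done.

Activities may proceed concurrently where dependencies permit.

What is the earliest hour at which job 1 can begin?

Job 2 cannot begin until its own release at hour 2. It runs from hour 2 to 2 + 4 = hour 6.
Job 3 cannot begin until job 2 (finishes hour 6, plus 3-hour gap → hour 9). It runs from hour 9 to 9 + 8 = hour 17.
For job 4: job 3 (finishes hour 17); job 2 (finishes hour 6, plus 2-hour gap → hour 8). Taking the maximum gives a start of hour 17, and it finishes at 17 + 7 = hour 24.
Job 5 has to wait for job 4 (finishes hour 24, plus 3-hour gap → hour 27); job 2 (finishes hour 6). The latest of these is hour 27, so job 5 runs hour 27 to 27 + 2 = hour 29.
Job 1 waits on job 2 (finishes hour 6); job 5 (finishes hour 29). The latest of these is hour 29, which is the earliest job 1 can start.

29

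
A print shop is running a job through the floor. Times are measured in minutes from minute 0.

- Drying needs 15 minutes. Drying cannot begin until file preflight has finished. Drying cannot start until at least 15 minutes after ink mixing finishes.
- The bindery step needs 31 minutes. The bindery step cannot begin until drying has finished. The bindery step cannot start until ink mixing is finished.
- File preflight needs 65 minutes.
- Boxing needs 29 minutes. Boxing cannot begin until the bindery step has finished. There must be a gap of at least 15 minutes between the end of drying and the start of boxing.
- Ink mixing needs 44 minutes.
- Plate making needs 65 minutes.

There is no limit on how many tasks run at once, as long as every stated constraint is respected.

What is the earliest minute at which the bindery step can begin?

80

Nothing blocks ink mixing, so it runs from minute 0 to minute 44.
File preflight can start immediately at minute 0; it finishes at minute 65.
For drying: file preflight (finishes minute 65); ink mixing (finishes minute 44, plus 15-minute gap → minute 59). Taking the maximum gives a start of minute 65, and it finishes at 65 + 15 = minute 80.
The bindery step waits on drying (finishes minute 80); ink mixing (finishes minute 44). The latest of these is minute 80, which is the earliest the bindery step can start.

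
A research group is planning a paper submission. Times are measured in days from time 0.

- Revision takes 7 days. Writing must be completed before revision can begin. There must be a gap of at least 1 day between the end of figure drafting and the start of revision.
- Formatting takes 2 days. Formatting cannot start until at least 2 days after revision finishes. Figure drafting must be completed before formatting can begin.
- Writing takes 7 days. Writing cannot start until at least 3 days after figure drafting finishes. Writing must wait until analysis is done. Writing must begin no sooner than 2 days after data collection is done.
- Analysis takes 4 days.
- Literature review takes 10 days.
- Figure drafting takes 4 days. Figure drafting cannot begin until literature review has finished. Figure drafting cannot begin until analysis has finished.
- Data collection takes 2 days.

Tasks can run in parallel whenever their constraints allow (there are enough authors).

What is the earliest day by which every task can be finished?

35

Analysis has no prerequisites, so it starts at day 0 and finishes at day 4.
Nothing blocks data collection, so it runs from day 0 to day 2.
Literature review has no prerequisites, so it starts at day 0 and finishes at day 10.
Figure drafting has to wait for literature review (finishes day 10); analysis (finishes day 4). The latest of these is day 10, so figure drafting runs day 10 to 10 + 4 = day 14.
For writing: figure drafting (finishes day 14, plus 3-day gap → day 17); analysis (finishes day 4); data collection (finishes day 2, plus 2-day gap → day 4). Taking the maximum gives a start of day 17, and it finishes at 17 + 7 = day 24.
Revision has to wait for writing (finishes day 24); figure drafting (finishes day 14, plus 1-day gap → day 15). The latest of these is day 24, so revision runs day 24 to 24 + 7 = day 31.
For formatting: revision (finishes day 31, plus 2-day gap → day 33); figure drafting (finishes day 14). Taking the maximum gives a start of day 33, and it finishes at 33 + 2 = day 35.
All tasks are finished once the last one completes. Finish times: Literature review at 10, Data collection at 2, Analysis at 4, Figure drafting at 14, Writing at 24, Revision at 31, Formatting at 35. The latest is day 35.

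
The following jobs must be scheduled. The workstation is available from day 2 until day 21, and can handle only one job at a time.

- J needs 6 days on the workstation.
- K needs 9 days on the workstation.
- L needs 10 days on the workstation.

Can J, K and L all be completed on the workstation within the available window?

No

The workstation window is 21 − 2 = 19 days.
Running back to back, the jobs need 6 + 9 + 10 = 25 days on the workstation.
Since 25 > 19, they cannot all fit.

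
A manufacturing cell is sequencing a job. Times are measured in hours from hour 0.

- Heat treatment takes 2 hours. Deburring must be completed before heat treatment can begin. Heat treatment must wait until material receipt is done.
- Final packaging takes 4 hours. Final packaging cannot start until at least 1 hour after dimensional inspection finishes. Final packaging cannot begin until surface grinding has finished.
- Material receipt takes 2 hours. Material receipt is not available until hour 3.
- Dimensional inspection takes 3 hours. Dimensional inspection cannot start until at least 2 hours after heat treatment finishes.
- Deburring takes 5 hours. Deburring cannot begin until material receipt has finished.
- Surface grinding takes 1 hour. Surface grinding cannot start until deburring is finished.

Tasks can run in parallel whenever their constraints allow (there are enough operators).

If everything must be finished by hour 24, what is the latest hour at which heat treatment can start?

12

Nothing follows final packaging; the deadline of hour 24 is its only limit. It must start by 24 − 4 = hour 20.
Dimensional inspection has to be done before final packaging (must start by hour 20, minus 1-hour gap → hour 19). That means finishing by hour 19, i.e. starting by 19 − 3 = hour 16.
Heat treatment must finish before dimensional inspection (must start by hour 16, minus 2-hour gap → hour 14). With a 2-hour duration, heat treatment must start by 14 − 2 = hour 12.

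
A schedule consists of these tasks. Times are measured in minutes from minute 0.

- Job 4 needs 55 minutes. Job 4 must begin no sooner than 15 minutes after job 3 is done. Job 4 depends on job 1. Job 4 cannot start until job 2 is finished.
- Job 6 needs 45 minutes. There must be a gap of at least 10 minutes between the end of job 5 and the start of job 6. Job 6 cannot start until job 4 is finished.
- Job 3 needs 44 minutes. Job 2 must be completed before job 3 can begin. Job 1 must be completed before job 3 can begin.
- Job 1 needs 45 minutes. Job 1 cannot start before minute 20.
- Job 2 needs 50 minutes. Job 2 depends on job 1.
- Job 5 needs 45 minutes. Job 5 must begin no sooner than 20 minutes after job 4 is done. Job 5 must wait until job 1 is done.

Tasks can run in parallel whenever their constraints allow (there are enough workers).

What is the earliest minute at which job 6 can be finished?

Job 1 cannot begin until its own release at minute 20. It runs from minute 20 to 20 + 45 = minute 65.
After job 1 (finishes minute 65), job 2 can start at minute 65 and finishes at minute 115.
Job 3 cannot start until job 2 (finishes minute 115); job 1 (finishes minute 65). The controlling bound is minute 115, so job 3 finishes at 115 + 44 = minute 159.
Job 4 has to wait for job 3 (finishes minute 159, plus 15-minute gap → minute 174); job 1 (finishes minute 65); job 2 (finishes minute 115). The latest of these is minute 174, so job 4 runs minute 174 to 174 + 55 = minute 229.
Job 5 cannot start until job 4 (finishes minute 229, plus 20-minute gap → minute 249); job 1 (finishes minute 65). The controlling bound is minute 249, so job 5 finishes at 249 + 45 = minute 294.
For job 6: job 5 (finishes minute 294, plus 10-minute gap → minute 304); job 4 (finishes minute 229). Taking the maximum gives a start of minute 304, and it finishes at 304 + 45 = minute 349.

349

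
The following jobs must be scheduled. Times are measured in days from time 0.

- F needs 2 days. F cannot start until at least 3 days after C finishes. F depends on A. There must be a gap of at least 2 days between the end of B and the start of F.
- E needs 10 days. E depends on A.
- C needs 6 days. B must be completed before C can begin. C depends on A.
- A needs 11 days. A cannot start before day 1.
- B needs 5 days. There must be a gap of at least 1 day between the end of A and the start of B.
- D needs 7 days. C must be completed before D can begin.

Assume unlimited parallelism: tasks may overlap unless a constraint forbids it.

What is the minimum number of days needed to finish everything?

31

After its own release at day 1, A can start at day 1 and finishes at day 12.
E cannot begin until A (finishes day 12). It runs from day 12 to 12 + 10 = day 22.
B waits on A (finishes day 12, plus 1-day gap → day 13), so it starts at day 13 and finishes at 13 + 5 = day 18.
For C: B (finishes day 18); A (finishes day 12). Taking the maximum gives a start of day 18, and it finishes at 18 + 6 = day 24.
F cannot start until C (finishes day 24, plus 3-day gap → day 27); A (finishes day 12); B (finishes day 18, plus 2-day gap → day 20). The controlling bound is day 27, so F finishes at 27 + 2 = day 29.
D cannot begin until C (finishes day 24). It runs from day 24 to 24 + 7 = day 31.
All tasks are finished once the last one completes. Finish times: A at 12, B at 18, C at 24, D at 31, E at 22, F at 29. The latest is day 31.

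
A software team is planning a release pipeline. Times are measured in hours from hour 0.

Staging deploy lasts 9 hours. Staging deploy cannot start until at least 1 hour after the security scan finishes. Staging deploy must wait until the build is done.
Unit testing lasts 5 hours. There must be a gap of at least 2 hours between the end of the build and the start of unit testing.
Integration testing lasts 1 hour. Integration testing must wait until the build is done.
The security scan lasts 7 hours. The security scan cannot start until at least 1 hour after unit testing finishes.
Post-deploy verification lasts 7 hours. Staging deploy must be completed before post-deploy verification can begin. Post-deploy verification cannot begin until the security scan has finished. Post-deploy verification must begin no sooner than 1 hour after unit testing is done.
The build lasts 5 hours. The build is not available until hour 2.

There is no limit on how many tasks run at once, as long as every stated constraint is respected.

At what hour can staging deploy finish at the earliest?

After its own release at hour 2, the build can start at hour 2 and finishes at hour 7.
Unit testing cannot begin until the build (finishes hour 7, plus 2-hour gap → hour 9). It runs from hour 9 to 9 + 5 = hour 14.
The security scan waits on unit testing (finishes hour 14, plus 1-hour gap → hour 15), so it starts at hour 15 and finishes at 15 + 7 = hour 22.
Staging deploy cannot start until the security scan (finishes hour 22, plus 1-hour gap → hour 23); the build (finishes hour 7). The controlling bound is hour 23, so staging deploy finishes at 23 + 9 = hour 32.

32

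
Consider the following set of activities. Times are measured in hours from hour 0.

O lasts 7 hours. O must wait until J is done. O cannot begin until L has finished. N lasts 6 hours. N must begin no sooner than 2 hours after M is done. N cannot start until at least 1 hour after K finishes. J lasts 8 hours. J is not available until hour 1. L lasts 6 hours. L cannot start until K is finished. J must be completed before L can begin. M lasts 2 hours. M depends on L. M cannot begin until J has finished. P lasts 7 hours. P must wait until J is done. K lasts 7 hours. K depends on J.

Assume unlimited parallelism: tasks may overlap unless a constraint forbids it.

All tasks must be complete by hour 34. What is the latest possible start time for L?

18

N must finish by hour 34; it takes 6 hours, so it must start by 34 − 6 = hour 28.
M must finish before N (must start by hour 28, minus 2-hour gap → hour 26). With a 2-hour duration, M must start by 26 − 2 = hour 24.
O must finish by hour 34; it takes 7 hours, so it must start by 34 − 7 = hour 27.
For L: M (must start by hour 24); O (must start by hour 27). The most restrictive is hour 24; with a 6-hour duration, L must start by hour 18.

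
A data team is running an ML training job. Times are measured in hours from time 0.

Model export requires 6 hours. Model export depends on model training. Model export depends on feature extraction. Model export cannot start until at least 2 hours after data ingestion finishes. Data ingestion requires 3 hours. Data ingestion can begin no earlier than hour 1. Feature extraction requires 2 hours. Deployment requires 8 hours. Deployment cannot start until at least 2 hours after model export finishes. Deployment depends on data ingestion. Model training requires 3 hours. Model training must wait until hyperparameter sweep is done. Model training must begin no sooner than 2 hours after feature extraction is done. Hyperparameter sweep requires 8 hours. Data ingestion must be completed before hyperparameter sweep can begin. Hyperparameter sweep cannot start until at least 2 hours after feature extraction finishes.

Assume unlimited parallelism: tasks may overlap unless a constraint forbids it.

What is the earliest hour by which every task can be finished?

Feature extraction has no prerequisites, so it starts at hour 0 and finishes at hour 2.
After its own release at hour 1, data ingestion can start at hour 1 and finishes at hour 4.
Hyperparameter sweep cannot start until data ingestion (finishes hour 4); feature extraction (finishes hour 2, plus 2-hour gap → hour 4). The controlling bound is hour 4, so hyperparameter sweep finishes at 4 + 8 = hour 12.
Model training cannot start until hyperparameter sweep (finishes hour 12); feature extraction (finishes hour 2, plus 2-hour gap → hour 4). The controlling bound is hour 12, so model training finishes at 12 + 3 = hour 15.
For model export: model training (finishes hour 15); feature extraction (finishes hour 2); data ingestion (finishes hour 4, plus 2-hour gap → hour 6). Taking the maximum gives a start of hour 15, and it finishes at 15 + 6 = hour 21.
Deployment needs all of model export (finishes hour 21, plus 2-hour gap → hour 23); data ingestion (finishes hour 4). That puts its earliest start at hour 23; it finishes at 23 + 8 = hour 31.
All tasks are finished once the last one completes. Finish times: Data ingestion at 4, Feature extraction at 2, Hyperparameter sweep at 12, Model training at 15, Model export at 21, Deployment at 31. The latest is hour 31.

31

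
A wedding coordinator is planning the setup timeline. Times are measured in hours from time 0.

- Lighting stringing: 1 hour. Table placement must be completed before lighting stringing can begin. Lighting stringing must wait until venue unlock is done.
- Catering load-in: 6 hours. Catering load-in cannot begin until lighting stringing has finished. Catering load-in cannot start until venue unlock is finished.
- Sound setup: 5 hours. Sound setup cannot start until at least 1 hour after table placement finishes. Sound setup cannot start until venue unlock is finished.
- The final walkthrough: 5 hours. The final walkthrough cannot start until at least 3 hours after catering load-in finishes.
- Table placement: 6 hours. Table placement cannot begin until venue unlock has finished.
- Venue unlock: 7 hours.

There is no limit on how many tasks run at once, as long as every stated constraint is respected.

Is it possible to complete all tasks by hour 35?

Nothing blocks venue unlock, so it runs from hour 0 to hour 7.
Table placement waits on venue unlock (finishes hour 7), so it starts at hour 7 and finishes at 7 + 6 = hour 13.
Sound setup has to wait for table placement (finishes hour 13, plus 1-hour gap → hour 14); venue unlock (finishes hour 7). The latest of these is hour 14, so sound setup runs hour 14 to 14 + 5 = hour 19.
Lighting stringing has to wait for table placement (finishes hour 13); venue unlock (finishes hour 7). The latest of these is hour 13, so lighting stringing runs hour 13 to 13 + 1 = hour 14.
Catering load-in cannot start until lighting stringing (finishes hour 14); venue unlock (finishes hour 7). The controlling bound is hour 14, so catering load-in finishes at 14 + 6 = hour 20.
The final walkthrough waits on catering load-in (finishes hour 20, plus 3-hour gap → hour 23), so it starts at hour 23 and finishes at 23 + 5 = hour 28.
Every task is finished by hour 28, which is no later than the deadline of 35, so the schedule is feasible.

Yes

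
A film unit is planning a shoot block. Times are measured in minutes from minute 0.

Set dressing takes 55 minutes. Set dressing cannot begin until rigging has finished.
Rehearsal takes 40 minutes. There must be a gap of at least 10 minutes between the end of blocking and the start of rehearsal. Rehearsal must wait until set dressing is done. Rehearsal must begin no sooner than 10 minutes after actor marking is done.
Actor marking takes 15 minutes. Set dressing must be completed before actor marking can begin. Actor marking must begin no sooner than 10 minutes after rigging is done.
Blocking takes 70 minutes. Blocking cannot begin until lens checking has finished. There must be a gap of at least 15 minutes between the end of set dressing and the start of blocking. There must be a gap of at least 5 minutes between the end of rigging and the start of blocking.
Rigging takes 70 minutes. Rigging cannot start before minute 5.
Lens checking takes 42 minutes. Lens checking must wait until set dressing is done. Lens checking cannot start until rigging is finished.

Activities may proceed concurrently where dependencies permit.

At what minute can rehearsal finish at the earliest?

Rigging cannot begin until its own release at minute 5. It runs from minute 5 to 5 + 70 = minute 75.
Set dressing waits on rigging (finishes minute 75), so it starts at minute 75 and finishes at 75 + 55 = minute 130.
For actor marking: set dressing (finishes minute 130); rigging (finishes minute 75, plus 10-minute gap → minute 85). Taking the maximum gives a start of minute 130, and it finishes at 130 + 15 = minute 145.
Lens checking cannot start until set dressing (finishes minute 130); rigging (finishes minute 75). The controlling bound is minute 130, so lens checking finishes at 130 + 42 = minute 172.
Blocking needs all of lens checking (finishes minute 172); set dressing (finishes minute 130, plus 15-minute gap → minute 145); rigging (finishes minute 75, plus 5-minute gap → minute 80). That puts its earliest start at minute 172; it finishes at 172 + 70 = minute 242.
Rehearsal needs all of blocking (finishes minute 242, plus 10-minute gap → minute 252); set dressing (finishes minute 130); actor marking (finishes minute 145, plus 10-minute gap → minute 155). That puts its earliest start at minute 252; it finishes at 252 + 40 = minute 292.

292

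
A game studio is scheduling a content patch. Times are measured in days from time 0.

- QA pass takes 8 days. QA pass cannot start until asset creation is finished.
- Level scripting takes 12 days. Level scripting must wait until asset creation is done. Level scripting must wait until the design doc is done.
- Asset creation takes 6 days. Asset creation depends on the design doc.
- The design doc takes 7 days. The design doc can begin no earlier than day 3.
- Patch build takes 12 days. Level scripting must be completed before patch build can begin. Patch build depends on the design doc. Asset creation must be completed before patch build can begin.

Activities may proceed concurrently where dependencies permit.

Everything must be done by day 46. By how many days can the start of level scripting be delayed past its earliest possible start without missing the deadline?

6

After its own release at day 3, the design doc can start at day 3 and finishes at day 10.
Asset creation cannot begin until the design doc (finishes day 10). It runs from day 10 to 10 + 6 = day 16.
For level scripting: asset creation (finishes day 16); the design doc (finishes day 10). Taking the maximum gives a start of day 16, and it finishes at 16 + 12 = day 28.

Working backward from the deadline:
Patch build must finish by day 46; it takes 12 days, so it must start by 46 − 12 = day 34.
Level scripting feeds into patch build (must start by day 34); so level scripting must finish by day 34 and therefore start by day 22.
So level scripting can start as early as day 16 and as late as day 22, giving 22 − 16 = 6 days of slack.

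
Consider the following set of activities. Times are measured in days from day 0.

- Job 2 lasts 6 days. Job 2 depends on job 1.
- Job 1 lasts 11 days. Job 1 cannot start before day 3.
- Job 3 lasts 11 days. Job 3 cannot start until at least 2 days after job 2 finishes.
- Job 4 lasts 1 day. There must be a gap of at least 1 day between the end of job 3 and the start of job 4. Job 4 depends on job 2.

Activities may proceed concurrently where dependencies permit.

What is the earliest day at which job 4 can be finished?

After its own release at day 3, job 1 can start at day 3 and finishes at day 14.
Job 2 cannot begin until job 1 (finishes day 14). It runs from day 14 to 14 + 6 = day 20.
Job 3 cannot begin until job 2 (finishes day 20, plus 2-day gap → day 22). It runs from day 22 to 22 + 11 = day 33.
Job 4 has to wait for job 3 (finishes day 33, plus 1-day gap → day 34); job 2 (finishes day 20). The latest of these is day 34, so job 4 runs day 34 to 34 + 1 = day 35.

35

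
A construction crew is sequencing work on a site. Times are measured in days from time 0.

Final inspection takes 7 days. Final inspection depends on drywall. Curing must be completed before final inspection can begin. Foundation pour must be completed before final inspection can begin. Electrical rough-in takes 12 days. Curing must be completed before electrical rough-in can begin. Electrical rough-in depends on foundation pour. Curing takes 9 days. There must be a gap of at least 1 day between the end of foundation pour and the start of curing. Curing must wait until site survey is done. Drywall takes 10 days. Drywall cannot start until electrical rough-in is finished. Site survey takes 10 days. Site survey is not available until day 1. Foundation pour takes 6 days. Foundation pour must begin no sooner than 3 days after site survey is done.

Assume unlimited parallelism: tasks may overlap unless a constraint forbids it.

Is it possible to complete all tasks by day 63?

After its own release at day 1, site survey can start at day 1 and finishes at day 11.
After site survey (finishes day 11, plus 3-day gap → day 14), foundation pour can start at day 14 and finishes at day 20.
For curing: foundation pour (finishes day 20, plus 1-day gap → day 21); site survey (finishes day 11). Taking the maximum gives a start of day 21, and it finishes at 21 + 9 = day 30.
Electrical rough-in needs all of curing (finishes day 30); foundation pour (finishes day 20). That puts its earliest start at day 30; it finishes at 30 + 12 = day 42.
After electrical rough-in (finishes day 42), drywall can start at day 42 and finishes at day 52.
For final inspection: drywall (finishes day 52); curing (finishes day 30); foundation pour (finishes day 20). Taking the maximum gives a start of day 52, and it finishes at 52 + 7 = day 59.
Every task is finished by day 59, which is no later than the deadline of 63, so the schedule is feasible.

Yes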